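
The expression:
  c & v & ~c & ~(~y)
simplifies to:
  False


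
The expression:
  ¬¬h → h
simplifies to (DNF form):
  True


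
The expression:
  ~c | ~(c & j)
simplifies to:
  ~c | ~j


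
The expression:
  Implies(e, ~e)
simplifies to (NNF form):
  ~e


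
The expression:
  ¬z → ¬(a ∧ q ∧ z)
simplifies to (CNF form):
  True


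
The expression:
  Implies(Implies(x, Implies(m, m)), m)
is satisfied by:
  {m: True}


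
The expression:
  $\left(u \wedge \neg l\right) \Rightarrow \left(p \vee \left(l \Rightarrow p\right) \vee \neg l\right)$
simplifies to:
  $\text{True}$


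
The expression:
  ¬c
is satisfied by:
  {c: False}


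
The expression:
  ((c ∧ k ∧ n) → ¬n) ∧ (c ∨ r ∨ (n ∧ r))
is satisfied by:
  {r: True, c: True, k: False, n: False}
  {c: True, r: False, k: False, n: False}
  {r: True, n: True, c: True, k: False}
  {n: True, c: True, r: False, k: False}
  {r: True, c: True, k: True, n: False}
  {c: True, k: True, n: False, r: False}
  {r: True, n: False, k: False, c: False}
  {n: True, r: True, k: False, c: False}
  {r: True, k: True, n: False, c: False}
  {n: True, r: True, k: True, c: False}


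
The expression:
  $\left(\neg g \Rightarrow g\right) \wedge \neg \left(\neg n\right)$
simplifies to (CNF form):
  $g \wedge n$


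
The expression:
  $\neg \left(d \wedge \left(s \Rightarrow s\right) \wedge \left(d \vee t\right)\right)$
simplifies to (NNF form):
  $\neg d$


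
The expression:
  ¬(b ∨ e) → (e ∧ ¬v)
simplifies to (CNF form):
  b ∨ e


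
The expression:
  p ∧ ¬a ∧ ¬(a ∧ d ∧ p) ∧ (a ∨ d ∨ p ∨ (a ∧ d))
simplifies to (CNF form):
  p ∧ ¬a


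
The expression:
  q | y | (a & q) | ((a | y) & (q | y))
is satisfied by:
  {y: True, q: True}
  {y: True, q: False}
  {q: True, y: False}


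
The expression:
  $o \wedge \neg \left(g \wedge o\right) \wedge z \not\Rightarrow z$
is never true.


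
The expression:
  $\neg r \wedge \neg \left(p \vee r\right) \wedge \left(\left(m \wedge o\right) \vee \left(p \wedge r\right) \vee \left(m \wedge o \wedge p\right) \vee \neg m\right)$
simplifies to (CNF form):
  $\neg p \wedge \neg r \wedge \left(o \vee \neg m\right)$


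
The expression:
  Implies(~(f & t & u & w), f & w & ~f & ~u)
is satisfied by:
  {t: True, u: True, w: True, f: True}


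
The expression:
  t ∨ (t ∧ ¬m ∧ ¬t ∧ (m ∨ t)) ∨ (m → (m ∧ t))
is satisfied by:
  {t: True, m: False}
  {m: False, t: False}
  {m: True, t: True}


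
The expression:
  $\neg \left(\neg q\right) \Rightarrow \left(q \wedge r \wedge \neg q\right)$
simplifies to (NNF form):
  $\neg q$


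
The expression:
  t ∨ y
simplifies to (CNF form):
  t ∨ y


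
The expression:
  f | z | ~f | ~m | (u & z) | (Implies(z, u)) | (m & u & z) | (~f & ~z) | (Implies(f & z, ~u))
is always true.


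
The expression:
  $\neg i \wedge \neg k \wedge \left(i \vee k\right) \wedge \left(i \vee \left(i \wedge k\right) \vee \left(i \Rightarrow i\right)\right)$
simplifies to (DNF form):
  $\text{False}$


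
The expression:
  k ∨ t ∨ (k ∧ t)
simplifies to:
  k ∨ t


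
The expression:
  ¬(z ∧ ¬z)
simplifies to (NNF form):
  True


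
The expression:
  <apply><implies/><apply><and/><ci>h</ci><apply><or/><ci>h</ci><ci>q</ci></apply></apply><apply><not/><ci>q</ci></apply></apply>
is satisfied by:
  {h: False, q: False}
  {q: True, h: False}
  {h: True, q: False}


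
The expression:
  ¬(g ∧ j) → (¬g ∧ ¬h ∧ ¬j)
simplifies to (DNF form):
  (g ∧ j) ∨ (g ∧ ¬g) ∨ (g ∧ j ∧ ¬h) ∨ (g ∧ j ∧ ¬j) ∨ (g ∧ ¬g ∧ ¬h) ∨ (g ∧ ¬g ∧ ¬j) ∨ (j ∧ ¬h ∧ ¬j) ∨ (¬g ∧ ¬h ∧ ¬j)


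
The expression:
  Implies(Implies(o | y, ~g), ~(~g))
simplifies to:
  g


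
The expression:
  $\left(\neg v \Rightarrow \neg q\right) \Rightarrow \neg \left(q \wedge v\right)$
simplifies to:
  $\neg q \vee \neg v$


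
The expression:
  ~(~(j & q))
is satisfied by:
  {j: True, q: True}


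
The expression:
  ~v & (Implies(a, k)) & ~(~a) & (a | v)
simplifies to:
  a & k & ~v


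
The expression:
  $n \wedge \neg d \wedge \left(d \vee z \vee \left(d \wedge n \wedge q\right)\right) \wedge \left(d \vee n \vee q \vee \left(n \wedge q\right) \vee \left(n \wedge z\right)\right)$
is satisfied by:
  {z: True, n: True, d: False}


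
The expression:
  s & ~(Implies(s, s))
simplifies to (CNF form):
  False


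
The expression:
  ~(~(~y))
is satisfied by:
  {y: False}


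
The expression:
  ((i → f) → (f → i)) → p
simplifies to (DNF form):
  p ∨ (f ∧ ¬i)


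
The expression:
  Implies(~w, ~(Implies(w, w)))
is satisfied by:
  {w: True}


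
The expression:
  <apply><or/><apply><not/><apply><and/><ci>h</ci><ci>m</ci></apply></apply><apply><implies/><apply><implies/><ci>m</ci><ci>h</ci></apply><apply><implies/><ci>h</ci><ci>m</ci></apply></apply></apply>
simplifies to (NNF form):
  <true/>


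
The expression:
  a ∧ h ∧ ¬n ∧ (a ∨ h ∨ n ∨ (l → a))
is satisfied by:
  {a: True, h: True, n: False}


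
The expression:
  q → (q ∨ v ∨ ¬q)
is always true.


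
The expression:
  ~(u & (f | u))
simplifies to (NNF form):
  ~u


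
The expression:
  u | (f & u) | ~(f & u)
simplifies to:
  True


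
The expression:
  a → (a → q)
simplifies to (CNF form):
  q ∨ ¬a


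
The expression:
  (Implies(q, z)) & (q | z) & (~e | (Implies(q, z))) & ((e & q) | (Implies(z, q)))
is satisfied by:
  {z: True, q: True}


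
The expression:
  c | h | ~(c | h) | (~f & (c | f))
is always true.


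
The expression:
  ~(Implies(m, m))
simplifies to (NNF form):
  False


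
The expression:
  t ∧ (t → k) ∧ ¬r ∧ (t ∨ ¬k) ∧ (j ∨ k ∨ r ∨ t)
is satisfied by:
  {t: True, k: True, r: False}


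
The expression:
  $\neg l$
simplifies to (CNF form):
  $\neg l$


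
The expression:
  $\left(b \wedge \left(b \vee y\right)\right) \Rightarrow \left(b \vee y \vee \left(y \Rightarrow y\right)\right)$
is always true.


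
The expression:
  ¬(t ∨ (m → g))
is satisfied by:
  {m: True, g: False, t: False}


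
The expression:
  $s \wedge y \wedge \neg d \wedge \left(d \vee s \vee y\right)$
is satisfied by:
  {s: True, y: True, d: False}


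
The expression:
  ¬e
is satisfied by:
  {e: False}


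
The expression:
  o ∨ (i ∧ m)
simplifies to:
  o ∨ (i ∧ m)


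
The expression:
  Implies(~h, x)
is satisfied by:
  {x: True, h: True}
  {x: True, h: False}
  {h: True, x: False}


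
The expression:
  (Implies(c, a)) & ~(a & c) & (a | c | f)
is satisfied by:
  {a: True, f: True, c: False}
  {a: True, f: False, c: False}
  {f: True, a: False, c: False}


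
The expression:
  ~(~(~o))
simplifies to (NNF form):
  ~o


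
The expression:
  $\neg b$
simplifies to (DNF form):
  $\neg b$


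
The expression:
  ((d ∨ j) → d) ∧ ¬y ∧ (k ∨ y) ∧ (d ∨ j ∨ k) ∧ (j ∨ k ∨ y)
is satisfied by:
  {d: True, k: True, y: False, j: False}
  {k: True, d: False, y: False, j: False}
  {j: True, d: True, k: True, y: False}


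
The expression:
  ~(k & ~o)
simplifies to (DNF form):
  o | ~k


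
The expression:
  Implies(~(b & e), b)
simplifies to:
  b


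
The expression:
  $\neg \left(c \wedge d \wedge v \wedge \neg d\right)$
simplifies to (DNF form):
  $\text{True}$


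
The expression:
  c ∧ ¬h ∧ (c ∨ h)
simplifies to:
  c ∧ ¬h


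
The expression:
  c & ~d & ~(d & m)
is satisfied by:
  {c: True, d: False}


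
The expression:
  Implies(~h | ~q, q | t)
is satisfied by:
  {t: True, q: True}
  {t: True, q: False}
  {q: True, t: False}


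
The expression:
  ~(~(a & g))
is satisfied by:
  {a: True, g: True}


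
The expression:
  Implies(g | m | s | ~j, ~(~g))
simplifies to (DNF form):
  g | (j & ~m & ~s)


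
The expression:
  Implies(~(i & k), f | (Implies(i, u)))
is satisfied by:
  {k: True, u: True, f: True, i: False}
  {k: True, u: True, f: False, i: False}
  {k: True, f: True, u: False, i: False}
  {k: True, f: False, u: False, i: False}
  {u: True, f: True, k: False, i: False}
  {u: True, f: False, k: False, i: False}
  {f: True, k: False, u: False, i: False}
  {f: False, k: False, u: False, i: False}
  {i: True, k: True, u: True, f: True}
  {i: True, k: True, u: True, f: False}
  {i: True, k: True, f: True, u: False}
  {i: True, k: True, f: False, u: False}
  {i: True, u: True, f: True, k: False}
  {i: True, u: True, f: False, k: False}
  {i: True, f: True, u: False, k: False}


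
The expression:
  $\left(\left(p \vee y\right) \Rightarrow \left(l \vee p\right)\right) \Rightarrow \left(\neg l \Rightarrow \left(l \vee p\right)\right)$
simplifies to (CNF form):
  $l \vee p \vee y$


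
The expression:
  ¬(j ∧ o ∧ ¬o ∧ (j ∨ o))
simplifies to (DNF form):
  True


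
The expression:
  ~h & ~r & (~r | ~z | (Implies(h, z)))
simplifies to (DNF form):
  ~h & ~r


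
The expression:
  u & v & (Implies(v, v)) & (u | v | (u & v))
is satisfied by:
  {u: True, v: True}


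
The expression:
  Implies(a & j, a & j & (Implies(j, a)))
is always true.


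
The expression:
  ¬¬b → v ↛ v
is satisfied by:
  {b: False}


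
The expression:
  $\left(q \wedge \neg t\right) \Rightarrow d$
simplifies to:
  $d \vee t \vee \neg q$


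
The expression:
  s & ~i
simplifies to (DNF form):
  s & ~i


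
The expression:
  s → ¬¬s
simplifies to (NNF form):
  True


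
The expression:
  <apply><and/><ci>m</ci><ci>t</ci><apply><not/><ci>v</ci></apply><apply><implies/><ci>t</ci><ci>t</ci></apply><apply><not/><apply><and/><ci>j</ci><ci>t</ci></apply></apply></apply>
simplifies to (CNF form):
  <apply><and/><ci>m</ci><ci>t</ci><apply><not/><ci>j</ci></apply><apply><not/><ci>v</ci></apply></apply>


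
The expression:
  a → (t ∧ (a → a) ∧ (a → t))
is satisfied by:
  {t: True, a: False}
  {a: False, t: False}
  {a: True, t: True}


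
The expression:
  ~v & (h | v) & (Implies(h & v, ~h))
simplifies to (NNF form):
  h & ~v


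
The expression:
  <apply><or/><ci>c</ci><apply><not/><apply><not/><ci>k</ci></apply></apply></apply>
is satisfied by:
  {k: True, c: True}
  {k: True, c: False}
  {c: True, k: False}


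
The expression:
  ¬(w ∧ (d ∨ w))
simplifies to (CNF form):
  ¬w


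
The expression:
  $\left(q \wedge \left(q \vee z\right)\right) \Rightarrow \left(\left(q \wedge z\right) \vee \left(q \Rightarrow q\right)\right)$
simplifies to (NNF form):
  $\text{True}$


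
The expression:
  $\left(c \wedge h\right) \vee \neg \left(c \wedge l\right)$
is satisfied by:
  {h: True, l: False, c: False}
  {l: False, c: False, h: False}
  {h: True, c: True, l: False}
  {c: True, l: False, h: False}
  {h: True, l: True, c: False}
  {l: True, h: False, c: False}
  {h: True, c: True, l: True}


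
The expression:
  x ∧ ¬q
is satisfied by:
  {x: True, q: False}


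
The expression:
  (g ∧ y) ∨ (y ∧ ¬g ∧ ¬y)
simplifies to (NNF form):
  g ∧ y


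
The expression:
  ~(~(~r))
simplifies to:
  ~r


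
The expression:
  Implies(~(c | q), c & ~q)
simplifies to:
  c | q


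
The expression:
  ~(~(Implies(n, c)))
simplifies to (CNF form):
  c | ~n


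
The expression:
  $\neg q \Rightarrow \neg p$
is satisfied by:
  {q: True, p: False}
  {p: False, q: False}
  {p: True, q: True}


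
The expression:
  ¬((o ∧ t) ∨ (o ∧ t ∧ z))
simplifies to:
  ¬o ∨ ¬t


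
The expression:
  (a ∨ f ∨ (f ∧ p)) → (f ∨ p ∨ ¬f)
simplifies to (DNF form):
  True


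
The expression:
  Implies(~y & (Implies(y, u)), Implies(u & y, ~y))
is always true.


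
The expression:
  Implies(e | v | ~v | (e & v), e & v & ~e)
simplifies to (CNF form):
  False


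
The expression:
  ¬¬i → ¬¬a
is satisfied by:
  {a: True, i: False}
  {i: False, a: False}
  {i: True, a: True}


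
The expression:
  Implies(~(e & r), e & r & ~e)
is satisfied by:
  {r: True, e: True}


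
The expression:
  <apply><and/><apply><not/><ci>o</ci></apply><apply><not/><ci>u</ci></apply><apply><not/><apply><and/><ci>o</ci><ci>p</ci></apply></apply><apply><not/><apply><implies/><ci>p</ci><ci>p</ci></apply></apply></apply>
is never true.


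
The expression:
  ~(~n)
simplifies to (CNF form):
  n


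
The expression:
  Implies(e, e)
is always true.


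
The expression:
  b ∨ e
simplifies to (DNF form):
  b ∨ e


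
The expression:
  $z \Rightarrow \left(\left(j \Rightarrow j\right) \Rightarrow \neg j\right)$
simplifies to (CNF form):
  $\neg j \vee \neg z$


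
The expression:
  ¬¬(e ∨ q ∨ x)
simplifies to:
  e ∨ q ∨ x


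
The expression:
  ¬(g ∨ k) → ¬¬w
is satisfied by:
  {k: True, g: True, w: True}
  {k: True, g: True, w: False}
  {k: True, w: True, g: False}
  {k: True, w: False, g: False}
  {g: True, w: True, k: False}
  {g: True, w: False, k: False}
  {w: True, g: False, k: False}


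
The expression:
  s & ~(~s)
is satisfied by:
  {s: True}


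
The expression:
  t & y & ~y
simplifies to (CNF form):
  False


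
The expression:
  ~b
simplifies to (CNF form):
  ~b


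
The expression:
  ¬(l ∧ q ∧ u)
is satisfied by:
  {l: False, u: False, q: False}
  {q: True, l: False, u: False}
  {u: True, l: False, q: False}
  {q: True, u: True, l: False}
  {l: True, q: False, u: False}
  {q: True, l: True, u: False}
  {u: True, l: True, q: False}


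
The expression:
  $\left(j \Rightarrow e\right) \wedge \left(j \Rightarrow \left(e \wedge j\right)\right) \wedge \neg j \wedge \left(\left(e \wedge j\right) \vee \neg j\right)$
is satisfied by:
  {j: False}


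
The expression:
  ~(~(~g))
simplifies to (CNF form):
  ~g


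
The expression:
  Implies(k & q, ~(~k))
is always true.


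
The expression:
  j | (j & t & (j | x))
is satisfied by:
  {j: True}


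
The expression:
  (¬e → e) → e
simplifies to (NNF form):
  True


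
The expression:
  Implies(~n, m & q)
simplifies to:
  n | (m & q)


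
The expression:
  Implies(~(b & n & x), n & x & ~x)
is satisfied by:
  {b: True, x: True, n: True}


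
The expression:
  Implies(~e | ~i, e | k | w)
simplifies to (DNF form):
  e | k | w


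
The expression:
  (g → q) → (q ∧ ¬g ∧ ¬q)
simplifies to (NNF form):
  g ∧ ¬q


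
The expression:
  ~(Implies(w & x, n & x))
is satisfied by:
  {w: True, x: True, n: False}


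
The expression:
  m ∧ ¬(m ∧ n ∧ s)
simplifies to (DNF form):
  (m ∧ ¬n) ∨ (m ∧ ¬s)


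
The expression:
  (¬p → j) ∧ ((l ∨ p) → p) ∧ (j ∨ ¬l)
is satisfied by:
  {p: True, j: True, l: False}
  {p: True, j: False, l: False}
  {j: True, p: False, l: False}
  {p: True, l: True, j: True}


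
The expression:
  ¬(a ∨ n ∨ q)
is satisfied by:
  {n: False, q: False, a: False}


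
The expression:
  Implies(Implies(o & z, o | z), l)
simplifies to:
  l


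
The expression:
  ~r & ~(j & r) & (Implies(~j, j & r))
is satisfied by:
  {j: True, r: False}


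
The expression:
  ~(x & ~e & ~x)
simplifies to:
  True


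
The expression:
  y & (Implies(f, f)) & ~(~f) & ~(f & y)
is never true.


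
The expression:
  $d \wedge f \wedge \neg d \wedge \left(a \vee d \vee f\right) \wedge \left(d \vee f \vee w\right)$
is never true.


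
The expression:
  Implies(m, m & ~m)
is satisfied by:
  {m: False}


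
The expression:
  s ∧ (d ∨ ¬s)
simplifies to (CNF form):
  d ∧ s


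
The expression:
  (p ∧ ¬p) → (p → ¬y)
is always true.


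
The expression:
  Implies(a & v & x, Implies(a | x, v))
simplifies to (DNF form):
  True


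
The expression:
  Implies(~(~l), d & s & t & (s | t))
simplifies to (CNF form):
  (d | ~l) & (s | ~l) & (t | ~l)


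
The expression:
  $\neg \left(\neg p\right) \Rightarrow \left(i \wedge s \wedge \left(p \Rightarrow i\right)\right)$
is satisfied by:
  {i: True, s: True, p: False}
  {i: True, s: False, p: False}
  {s: True, i: False, p: False}
  {i: False, s: False, p: False}
  {i: True, p: True, s: True}


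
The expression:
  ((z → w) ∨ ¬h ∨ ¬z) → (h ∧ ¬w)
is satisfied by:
  {h: True, w: False}


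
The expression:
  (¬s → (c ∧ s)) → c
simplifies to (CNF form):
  c ∨ ¬s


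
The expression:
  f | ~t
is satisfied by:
  {f: True, t: False}
  {t: False, f: False}
  {t: True, f: True}


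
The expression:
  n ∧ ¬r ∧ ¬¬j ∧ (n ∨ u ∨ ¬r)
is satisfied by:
  {j: True, n: True, r: False}


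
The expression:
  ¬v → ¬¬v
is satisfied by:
  {v: True}


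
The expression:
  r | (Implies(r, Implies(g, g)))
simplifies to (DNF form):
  True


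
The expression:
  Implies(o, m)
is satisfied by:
  {m: True, o: False}
  {o: False, m: False}
  {o: True, m: True}


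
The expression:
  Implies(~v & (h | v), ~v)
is always true.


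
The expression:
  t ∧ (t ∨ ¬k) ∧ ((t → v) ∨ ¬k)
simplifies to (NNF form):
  t ∧ (v ∨ ¬k)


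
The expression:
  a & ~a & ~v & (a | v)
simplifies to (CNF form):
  False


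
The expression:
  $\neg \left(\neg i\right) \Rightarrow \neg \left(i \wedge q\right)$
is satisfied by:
  {q: False, i: False}
  {i: True, q: False}
  {q: True, i: False}


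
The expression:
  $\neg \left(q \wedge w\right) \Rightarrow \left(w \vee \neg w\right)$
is always true.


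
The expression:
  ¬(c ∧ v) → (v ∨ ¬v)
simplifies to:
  True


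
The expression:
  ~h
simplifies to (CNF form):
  ~h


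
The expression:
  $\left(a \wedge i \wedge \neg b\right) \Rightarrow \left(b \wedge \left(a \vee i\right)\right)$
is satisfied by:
  {b: True, a: False, i: False}
  {a: False, i: False, b: False}
  {b: True, i: True, a: False}
  {i: True, a: False, b: False}
  {b: True, a: True, i: False}
  {a: True, b: False, i: False}
  {b: True, i: True, a: True}


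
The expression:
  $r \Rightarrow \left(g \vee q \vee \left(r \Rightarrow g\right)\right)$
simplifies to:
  $g \vee q \vee \neg r$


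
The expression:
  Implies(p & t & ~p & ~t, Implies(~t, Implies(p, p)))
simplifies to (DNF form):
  True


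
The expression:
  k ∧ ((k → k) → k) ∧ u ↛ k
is never true.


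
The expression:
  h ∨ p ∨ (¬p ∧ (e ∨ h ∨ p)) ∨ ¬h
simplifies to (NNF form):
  True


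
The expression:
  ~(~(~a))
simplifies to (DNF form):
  ~a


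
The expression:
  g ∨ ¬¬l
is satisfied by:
  {l: True, g: True}
  {l: True, g: False}
  {g: True, l: False}


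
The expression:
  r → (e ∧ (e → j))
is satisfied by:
  {e: True, j: True, r: False}
  {e: True, j: False, r: False}
  {j: True, e: False, r: False}
  {e: False, j: False, r: False}
  {r: True, e: True, j: True}


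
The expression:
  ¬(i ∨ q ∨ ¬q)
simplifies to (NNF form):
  False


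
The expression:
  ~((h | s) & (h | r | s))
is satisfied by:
  {h: False, s: False}


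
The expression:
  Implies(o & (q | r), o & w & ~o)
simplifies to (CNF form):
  (~o | ~q) & (~o | ~r)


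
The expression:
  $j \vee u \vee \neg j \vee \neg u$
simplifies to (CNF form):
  $\text{True}$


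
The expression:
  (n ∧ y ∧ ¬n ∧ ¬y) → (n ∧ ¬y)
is always true.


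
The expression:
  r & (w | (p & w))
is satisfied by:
  {r: True, w: True}


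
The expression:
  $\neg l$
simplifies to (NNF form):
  $\neg l$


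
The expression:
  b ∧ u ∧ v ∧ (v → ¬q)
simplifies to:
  b ∧ u ∧ v ∧ ¬q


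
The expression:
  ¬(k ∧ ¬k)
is always true.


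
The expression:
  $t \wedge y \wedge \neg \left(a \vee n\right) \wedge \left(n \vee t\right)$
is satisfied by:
  {t: True, y: True, n: False, a: False}


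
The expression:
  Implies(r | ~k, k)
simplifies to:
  k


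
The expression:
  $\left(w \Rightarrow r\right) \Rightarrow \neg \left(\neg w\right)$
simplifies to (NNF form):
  $w$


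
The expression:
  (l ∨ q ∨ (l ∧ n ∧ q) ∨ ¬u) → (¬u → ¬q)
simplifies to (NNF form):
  u ∨ ¬q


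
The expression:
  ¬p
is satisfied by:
  {p: False}


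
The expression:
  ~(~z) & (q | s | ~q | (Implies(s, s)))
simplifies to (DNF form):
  z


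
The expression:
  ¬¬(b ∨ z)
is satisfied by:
  {b: True, z: True}
  {b: True, z: False}
  {z: True, b: False}


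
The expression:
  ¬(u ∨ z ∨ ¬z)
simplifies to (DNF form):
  False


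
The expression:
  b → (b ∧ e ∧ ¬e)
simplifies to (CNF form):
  ¬b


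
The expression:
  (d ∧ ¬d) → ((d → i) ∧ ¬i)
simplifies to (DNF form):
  True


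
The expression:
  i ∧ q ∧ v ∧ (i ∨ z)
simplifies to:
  i ∧ q ∧ v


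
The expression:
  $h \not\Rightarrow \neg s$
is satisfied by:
  {h: True, s: True}


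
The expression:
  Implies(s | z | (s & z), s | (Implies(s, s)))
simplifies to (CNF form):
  True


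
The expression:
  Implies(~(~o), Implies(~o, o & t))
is always true.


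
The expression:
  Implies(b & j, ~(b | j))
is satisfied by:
  {b: False, j: False}
  {j: True, b: False}
  {b: True, j: False}


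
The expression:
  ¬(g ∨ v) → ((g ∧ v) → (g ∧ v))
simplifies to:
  True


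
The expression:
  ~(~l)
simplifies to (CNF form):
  l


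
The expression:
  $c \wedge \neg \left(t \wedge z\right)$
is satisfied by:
  {c: True, t: False, z: False}
  {c: True, z: True, t: False}
  {c: True, t: True, z: False}


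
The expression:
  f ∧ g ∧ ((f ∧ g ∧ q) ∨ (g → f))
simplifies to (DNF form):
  f ∧ g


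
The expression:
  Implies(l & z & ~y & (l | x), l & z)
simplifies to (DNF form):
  True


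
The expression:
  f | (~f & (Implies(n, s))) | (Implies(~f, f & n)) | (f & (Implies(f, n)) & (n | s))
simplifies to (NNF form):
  f | s | ~n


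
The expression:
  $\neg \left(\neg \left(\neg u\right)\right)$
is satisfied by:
  {u: False}


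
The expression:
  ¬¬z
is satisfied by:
  {z: True}


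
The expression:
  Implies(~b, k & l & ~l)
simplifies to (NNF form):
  b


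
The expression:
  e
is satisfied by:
  {e: True}


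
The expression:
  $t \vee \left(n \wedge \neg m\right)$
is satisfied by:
  {t: True, n: True, m: False}
  {t: True, n: False, m: False}
  {t: True, m: True, n: True}
  {t: True, m: True, n: False}
  {n: True, m: False, t: False}


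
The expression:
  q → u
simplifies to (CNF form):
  u ∨ ¬q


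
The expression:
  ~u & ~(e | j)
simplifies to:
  ~e & ~j & ~u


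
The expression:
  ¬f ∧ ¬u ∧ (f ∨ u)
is never true.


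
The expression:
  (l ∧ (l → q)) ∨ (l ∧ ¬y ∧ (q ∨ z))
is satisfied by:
  {q: True, z: True, l: True, y: False}
  {q: True, l: True, y: False, z: False}
  {q: True, z: True, y: True, l: True}
  {q: True, y: True, l: True, z: False}
  {z: True, l: True, y: False, q: False}


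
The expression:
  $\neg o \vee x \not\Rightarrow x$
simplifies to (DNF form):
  $\neg o$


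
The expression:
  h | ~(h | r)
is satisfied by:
  {h: True, r: False}
  {r: False, h: False}
  {r: True, h: True}


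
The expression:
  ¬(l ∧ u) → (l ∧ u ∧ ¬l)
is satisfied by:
  {u: True, l: True}


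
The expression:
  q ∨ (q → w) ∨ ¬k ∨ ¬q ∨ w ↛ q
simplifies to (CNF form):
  True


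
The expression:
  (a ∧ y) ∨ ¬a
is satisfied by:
  {y: True, a: False}
  {a: False, y: False}
  {a: True, y: True}


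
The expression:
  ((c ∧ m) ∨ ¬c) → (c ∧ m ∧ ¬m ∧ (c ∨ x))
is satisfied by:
  {c: True, m: False}


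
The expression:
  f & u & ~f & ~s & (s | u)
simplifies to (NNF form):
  False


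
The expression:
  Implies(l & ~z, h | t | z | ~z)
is always true.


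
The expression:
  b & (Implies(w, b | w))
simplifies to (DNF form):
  b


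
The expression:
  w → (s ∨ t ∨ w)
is always true.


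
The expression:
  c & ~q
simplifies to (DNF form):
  c & ~q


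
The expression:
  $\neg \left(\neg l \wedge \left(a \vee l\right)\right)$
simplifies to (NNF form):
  $l \vee \neg a$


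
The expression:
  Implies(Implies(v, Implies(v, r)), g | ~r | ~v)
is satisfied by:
  {g: True, v: False, r: False}
  {v: False, r: False, g: False}
  {r: True, g: True, v: False}
  {r: True, v: False, g: False}
  {g: True, v: True, r: False}
  {v: True, g: False, r: False}
  {r: True, v: True, g: True}


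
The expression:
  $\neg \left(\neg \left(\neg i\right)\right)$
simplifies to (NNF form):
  $\neg i$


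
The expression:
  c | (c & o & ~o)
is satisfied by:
  {c: True}


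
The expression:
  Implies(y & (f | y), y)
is always true.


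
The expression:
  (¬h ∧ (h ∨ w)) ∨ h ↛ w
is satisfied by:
  {h: True, w: False}
  {w: True, h: False}


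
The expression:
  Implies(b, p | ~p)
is always true.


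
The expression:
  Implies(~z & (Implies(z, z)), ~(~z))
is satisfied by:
  {z: True}


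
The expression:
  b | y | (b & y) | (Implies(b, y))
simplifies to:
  True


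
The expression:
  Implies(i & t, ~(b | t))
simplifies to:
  ~i | ~t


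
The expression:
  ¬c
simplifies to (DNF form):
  ¬c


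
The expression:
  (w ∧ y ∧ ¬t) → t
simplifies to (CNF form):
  t ∨ ¬w ∨ ¬y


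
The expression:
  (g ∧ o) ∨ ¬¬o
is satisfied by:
  {o: True}


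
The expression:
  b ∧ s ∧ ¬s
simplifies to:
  False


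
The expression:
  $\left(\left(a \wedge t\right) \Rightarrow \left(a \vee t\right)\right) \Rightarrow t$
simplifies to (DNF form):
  $t$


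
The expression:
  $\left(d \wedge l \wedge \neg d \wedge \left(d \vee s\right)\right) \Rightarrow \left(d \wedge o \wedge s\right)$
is always true.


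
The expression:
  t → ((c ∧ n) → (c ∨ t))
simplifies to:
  True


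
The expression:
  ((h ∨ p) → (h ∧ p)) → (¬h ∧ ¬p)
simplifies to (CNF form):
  ¬h ∨ ¬p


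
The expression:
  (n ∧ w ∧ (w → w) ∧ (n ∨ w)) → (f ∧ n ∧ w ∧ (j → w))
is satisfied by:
  {f: True, w: False, n: False}
  {w: False, n: False, f: False}
  {n: True, f: True, w: False}
  {n: True, w: False, f: False}
  {f: True, w: True, n: False}
  {w: True, f: False, n: False}
  {n: True, w: True, f: True}


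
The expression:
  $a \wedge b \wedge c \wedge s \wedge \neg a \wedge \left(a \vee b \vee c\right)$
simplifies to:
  $\text{False}$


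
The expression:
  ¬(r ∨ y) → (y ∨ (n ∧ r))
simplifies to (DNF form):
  r ∨ y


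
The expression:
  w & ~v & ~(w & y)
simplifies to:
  w & ~v & ~y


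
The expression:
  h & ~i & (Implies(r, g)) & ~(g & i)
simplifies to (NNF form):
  h & ~i & (g | ~r)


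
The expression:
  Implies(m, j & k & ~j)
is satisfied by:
  {m: False}


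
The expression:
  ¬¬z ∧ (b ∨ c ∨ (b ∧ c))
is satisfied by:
  {z: True, b: True, c: True}
  {z: True, b: True, c: False}
  {z: True, c: True, b: False}


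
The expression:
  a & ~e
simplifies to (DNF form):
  a & ~e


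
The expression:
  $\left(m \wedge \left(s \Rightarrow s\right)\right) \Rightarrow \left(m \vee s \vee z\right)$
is always true.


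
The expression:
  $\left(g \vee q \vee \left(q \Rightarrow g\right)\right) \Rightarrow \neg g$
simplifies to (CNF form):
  $\neg g$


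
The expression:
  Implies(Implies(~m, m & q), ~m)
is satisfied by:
  {m: False}


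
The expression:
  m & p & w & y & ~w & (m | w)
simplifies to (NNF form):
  False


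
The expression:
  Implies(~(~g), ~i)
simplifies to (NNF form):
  ~g | ~i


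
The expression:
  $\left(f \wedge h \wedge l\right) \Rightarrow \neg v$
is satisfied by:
  {l: False, v: False, h: False, f: False}
  {f: True, l: False, v: False, h: False}
  {h: True, l: False, v: False, f: False}
  {f: True, h: True, l: False, v: False}
  {v: True, f: False, l: False, h: False}
  {f: True, v: True, l: False, h: False}
  {h: True, v: True, f: False, l: False}
  {f: True, h: True, v: True, l: False}
  {l: True, h: False, v: False, f: False}
  {f: True, l: True, h: False, v: False}
  {h: True, l: True, f: False, v: False}
  {f: True, h: True, l: True, v: False}
  {v: True, l: True, h: False, f: False}
  {f: True, v: True, l: True, h: False}
  {h: True, v: True, l: True, f: False}


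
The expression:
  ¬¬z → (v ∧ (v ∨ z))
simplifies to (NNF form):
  v ∨ ¬z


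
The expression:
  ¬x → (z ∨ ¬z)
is always true.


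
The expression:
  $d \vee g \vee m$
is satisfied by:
  {d: True, m: True, g: True}
  {d: True, m: True, g: False}
  {d: True, g: True, m: False}
  {d: True, g: False, m: False}
  {m: True, g: True, d: False}
  {m: True, g: False, d: False}
  {g: True, m: False, d: False}


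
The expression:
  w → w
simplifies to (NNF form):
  True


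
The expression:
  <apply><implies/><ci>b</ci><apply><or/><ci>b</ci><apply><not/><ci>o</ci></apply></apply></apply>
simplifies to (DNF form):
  <true/>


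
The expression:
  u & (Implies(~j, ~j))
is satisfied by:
  {u: True}


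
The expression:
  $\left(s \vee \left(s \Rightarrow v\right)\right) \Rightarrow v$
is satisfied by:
  {v: True}


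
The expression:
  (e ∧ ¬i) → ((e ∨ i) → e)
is always true.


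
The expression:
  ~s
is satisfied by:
  {s: False}


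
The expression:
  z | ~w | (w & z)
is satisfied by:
  {z: True, w: False}
  {w: False, z: False}
  {w: True, z: True}


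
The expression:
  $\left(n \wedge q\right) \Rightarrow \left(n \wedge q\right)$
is always true.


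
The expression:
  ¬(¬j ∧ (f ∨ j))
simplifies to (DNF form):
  j ∨ ¬f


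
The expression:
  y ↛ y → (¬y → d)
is always true.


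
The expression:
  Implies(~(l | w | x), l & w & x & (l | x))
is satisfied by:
  {x: True, l: True, w: True}
  {x: True, l: True, w: False}
  {x: True, w: True, l: False}
  {x: True, w: False, l: False}
  {l: True, w: True, x: False}
  {l: True, w: False, x: False}
  {w: True, l: False, x: False}


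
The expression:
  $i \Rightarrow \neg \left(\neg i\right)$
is always true.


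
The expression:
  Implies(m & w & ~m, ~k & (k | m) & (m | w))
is always true.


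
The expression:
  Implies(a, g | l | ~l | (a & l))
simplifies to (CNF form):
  True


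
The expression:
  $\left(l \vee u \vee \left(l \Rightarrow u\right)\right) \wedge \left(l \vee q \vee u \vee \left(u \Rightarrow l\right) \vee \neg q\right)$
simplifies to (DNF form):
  $\text{True}$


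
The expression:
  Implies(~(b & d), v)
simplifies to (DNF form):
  v | (b & d)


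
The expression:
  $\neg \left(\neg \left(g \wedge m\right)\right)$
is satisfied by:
  {m: True, g: True}


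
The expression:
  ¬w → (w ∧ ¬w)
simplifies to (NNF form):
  w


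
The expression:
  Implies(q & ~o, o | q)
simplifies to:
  True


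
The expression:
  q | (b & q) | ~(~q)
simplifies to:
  q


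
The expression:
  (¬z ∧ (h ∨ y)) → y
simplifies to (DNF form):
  y ∨ z ∨ ¬h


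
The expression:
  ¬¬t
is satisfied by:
  {t: True}


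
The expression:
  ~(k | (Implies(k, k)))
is never true.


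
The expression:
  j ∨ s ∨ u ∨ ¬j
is always true.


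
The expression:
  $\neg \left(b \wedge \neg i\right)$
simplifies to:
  $i \vee \neg b$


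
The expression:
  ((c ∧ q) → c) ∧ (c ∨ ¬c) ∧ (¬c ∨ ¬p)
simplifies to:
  ¬c ∨ ¬p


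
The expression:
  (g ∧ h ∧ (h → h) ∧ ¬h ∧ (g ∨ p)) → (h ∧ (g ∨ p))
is always true.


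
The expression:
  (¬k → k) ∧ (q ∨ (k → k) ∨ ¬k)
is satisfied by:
  {k: True}


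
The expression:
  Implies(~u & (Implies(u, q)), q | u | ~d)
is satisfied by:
  {q: True, u: True, d: False}
  {q: True, u: False, d: False}
  {u: True, q: False, d: False}
  {q: False, u: False, d: False}
  {d: True, q: True, u: True}
  {d: True, q: True, u: False}
  {d: True, u: True, q: False}


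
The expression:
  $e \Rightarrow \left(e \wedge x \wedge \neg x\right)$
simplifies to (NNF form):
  $\neg e$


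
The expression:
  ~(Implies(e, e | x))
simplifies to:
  False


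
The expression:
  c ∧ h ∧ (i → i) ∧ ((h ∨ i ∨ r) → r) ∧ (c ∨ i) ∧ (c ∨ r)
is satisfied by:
  {r: True, c: True, h: True}


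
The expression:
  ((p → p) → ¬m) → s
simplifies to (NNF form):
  m ∨ s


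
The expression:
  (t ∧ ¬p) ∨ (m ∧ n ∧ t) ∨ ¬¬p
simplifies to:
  p ∨ t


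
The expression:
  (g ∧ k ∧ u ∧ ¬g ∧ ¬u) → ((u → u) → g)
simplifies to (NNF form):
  True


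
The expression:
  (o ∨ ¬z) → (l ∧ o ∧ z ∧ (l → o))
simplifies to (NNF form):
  z ∧ (l ∨ ¬o)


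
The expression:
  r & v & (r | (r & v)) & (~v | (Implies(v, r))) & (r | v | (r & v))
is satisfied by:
  {r: True, v: True}


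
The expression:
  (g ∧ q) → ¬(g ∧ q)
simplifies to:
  ¬g ∨ ¬q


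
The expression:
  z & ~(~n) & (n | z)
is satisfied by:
  {z: True, n: True}


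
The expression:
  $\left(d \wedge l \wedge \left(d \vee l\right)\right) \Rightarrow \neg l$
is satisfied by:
  {l: False, d: False}
  {d: True, l: False}
  {l: True, d: False}


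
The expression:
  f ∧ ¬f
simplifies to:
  False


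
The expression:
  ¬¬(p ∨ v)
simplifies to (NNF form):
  p ∨ v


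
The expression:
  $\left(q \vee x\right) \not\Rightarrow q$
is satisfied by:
  {x: True, q: False}


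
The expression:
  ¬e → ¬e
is always true.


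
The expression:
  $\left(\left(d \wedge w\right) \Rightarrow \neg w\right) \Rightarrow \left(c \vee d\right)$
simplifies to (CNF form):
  $c \vee d$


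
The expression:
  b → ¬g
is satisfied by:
  {g: False, b: False}
  {b: True, g: False}
  {g: True, b: False}


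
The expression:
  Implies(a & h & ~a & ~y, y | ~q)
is always true.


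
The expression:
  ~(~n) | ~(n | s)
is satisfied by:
  {n: True, s: False}
  {s: False, n: False}
  {s: True, n: True}


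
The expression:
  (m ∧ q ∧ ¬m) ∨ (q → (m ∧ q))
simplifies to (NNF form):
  m ∨ ¬q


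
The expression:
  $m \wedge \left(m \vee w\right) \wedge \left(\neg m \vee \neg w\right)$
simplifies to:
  $m \wedge \neg w$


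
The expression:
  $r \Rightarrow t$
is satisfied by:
  {t: True, r: False}
  {r: False, t: False}
  {r: True, t: True}


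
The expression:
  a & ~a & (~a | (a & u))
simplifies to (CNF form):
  False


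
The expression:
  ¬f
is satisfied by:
  {f: False}


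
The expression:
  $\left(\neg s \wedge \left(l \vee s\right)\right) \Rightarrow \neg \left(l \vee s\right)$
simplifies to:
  $s \vee \neg l$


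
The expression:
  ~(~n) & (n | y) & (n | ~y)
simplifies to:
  n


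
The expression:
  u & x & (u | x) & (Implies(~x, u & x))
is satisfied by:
  {u: True, x: True}


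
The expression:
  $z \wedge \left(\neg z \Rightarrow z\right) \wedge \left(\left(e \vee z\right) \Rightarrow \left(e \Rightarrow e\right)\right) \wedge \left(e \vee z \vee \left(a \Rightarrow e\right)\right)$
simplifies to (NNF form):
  $z$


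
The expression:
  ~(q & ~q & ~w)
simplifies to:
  True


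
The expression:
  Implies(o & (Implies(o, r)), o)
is always true.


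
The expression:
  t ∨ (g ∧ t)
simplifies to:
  t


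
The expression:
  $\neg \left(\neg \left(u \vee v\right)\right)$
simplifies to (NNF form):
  $u \vee v$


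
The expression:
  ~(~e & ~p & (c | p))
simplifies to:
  e | p | ~c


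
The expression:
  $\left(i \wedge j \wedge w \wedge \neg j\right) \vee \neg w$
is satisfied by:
  {w: False}


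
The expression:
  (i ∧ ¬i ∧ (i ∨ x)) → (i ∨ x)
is always true.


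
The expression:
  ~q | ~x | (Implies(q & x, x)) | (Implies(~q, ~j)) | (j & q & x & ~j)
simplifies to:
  True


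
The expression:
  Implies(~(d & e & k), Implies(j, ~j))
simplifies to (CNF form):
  (d | ~j) & (e | ~j) & (k | ~j)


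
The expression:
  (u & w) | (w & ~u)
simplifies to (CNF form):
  w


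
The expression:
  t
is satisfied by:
  {t: True}


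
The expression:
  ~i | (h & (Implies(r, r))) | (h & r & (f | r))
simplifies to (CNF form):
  h | ~i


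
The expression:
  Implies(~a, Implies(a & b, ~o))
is always true.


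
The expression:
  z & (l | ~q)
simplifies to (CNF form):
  z & (l | ~q)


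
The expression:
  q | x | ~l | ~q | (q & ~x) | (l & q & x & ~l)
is always true.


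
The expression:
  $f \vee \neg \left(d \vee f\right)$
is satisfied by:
  {f: True, d: False}
  {d: False, f: False}
  {d: True, f: True}


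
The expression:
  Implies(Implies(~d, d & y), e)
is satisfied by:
  {e: True, d: False}
  {d: False, e: False}
  {d: True, e: True}


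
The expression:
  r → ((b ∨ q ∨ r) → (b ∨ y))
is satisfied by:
  {y: True, b: True, r: False}
  {y: True, b: False, r: False}
  {b: True, y: False, r: False}
  {y: False, b: False, r: False}
  {r: True, y: True, b: True}
  {r: True, y: True, b: False}
  {r: True, b: True, y: False}


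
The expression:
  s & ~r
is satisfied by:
  {s: True, r: False}


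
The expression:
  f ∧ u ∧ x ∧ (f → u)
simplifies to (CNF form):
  f ∧ u ∧ x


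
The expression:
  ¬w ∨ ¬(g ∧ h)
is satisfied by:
  {h: False, g: False, w: False}
  {w: True, h: False, g: False}
  {g: True, h: False, w: False}
  {w: True, g: True, h: False}
  {h: True, w: False, g: False}
  {w: True, h: True, g: False}
  {g: True, h: True, w: False}


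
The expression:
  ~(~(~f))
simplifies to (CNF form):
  ~f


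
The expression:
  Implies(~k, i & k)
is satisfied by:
  {k: True}


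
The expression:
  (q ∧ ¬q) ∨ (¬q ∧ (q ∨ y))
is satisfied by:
  {y: True, q: False}


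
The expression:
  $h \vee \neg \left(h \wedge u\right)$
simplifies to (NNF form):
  $\text{True}$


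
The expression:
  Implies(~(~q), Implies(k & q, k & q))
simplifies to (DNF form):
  True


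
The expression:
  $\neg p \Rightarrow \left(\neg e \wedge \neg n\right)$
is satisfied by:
  {p: True, n: False, e: False}
  {p: True, e: True, n: False}
  {p: True, n: True, e: False}
  {p: True, e: True, n: True}
  {e: False, n: False, p: False}


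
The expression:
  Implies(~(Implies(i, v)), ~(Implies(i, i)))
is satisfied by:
  {v: True, i: False}
  {i: False, v: False}
  {i: True, v: True}


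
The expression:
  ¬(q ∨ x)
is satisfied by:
  {q: False, x: False}


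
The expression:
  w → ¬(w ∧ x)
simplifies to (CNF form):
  ¬w ∨ ¬x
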